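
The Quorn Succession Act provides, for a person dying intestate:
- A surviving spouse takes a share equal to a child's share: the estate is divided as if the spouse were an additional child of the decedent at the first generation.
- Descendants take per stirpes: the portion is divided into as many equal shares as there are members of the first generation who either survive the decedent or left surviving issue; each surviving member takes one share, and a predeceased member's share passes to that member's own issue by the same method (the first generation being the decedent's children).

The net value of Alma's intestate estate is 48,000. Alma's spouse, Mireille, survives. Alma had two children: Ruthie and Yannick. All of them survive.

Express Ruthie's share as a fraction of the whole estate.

The spouse counts as an additional share at the children's level, so there are 3 primary shares of 16,000. Mireille takes one such share (16,000).
The children's combined portion (32,000) is divided into 2 shares of 16,000: Ruthie and Yannick each take 16,000.

Ruthie receives 1/3 of the estate.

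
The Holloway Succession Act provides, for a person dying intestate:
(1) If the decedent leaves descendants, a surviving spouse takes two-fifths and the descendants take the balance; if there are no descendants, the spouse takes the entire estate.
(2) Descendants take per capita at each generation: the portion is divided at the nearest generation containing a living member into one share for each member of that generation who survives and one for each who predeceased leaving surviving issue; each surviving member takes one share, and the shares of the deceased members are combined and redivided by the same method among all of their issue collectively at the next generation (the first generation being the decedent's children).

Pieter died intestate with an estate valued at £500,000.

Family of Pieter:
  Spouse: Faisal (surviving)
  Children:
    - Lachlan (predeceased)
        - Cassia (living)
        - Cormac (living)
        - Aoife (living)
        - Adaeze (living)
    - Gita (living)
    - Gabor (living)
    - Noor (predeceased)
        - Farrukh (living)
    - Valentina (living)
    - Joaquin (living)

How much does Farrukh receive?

Faisal takes two-fifths of £500,000 = £200,000. The remaining £300,000 passes to the descendants.
The descendants' portion (£300,000) is divided at the children's generation into 6 shares of £50,000. Gita, Gabor, Valentina, and Joaquin each take £50,000. The 2 shares of the deceased (Lachlan and Noor) are combined into a pool of £100,000.
That pool (£100,000) is divided at the grandchildren's generation equally among Cassia, Cormac, Aoife, Adaeze, and Farrukh: £20,000 each.

Farrukh receives £20,000.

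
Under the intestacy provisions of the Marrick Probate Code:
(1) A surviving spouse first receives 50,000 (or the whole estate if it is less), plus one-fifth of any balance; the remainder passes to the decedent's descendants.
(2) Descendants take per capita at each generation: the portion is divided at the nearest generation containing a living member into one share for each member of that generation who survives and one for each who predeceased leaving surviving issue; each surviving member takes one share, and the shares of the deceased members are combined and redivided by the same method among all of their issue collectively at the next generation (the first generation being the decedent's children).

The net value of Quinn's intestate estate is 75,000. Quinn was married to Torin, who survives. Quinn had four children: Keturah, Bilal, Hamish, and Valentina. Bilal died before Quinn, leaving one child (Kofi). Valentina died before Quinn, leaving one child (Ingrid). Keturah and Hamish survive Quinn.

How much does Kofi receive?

Torin first takes 50,000, leaving a balance of 25,000. Torin then takes one-fifth of the balance (5,000), for a total of 55,000. The remaining 20,000 passes to the descendants.
The descendants' portion (20,000) is divided at the children's generation into 4 shares of 5,000. Keturah and Hamish each take 5,000. The 2 shares of the deceased (Bilal and Valentina) are combined into a pool of 10,000.
That pool (10,000) is divided at the grandchildren's generation equally among Kofi and Ingrid: 5,000 each.

Kofi receives 5,000.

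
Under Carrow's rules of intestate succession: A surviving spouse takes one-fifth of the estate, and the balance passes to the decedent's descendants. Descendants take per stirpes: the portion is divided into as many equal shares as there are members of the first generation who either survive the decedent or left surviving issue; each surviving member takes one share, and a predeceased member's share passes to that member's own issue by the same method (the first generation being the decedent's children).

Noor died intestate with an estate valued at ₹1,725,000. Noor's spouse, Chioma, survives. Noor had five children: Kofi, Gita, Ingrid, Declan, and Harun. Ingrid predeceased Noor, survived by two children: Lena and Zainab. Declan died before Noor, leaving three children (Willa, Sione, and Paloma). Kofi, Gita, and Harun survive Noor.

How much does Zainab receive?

Chioma takes one-fifth of ₹1,725,000 = ₹345,000. The remaining ₹1,380,000 passes to the descendants.
The descendants' portion (₹1,380,000) is divided into 5 shares of ₹276,000: Kofi, Gita, and Harun each take ₹276,000; Ingrid's ₹276,000 share passes to Ingrid's issue; Declan's ₹276,000 share passes to Declan's issue.
Ingrid's share (₹276,000) is divided into 2 shares of ₹138,000: Lena and Zainab each take ₹138,000.
Declan's share (₹276,000) is divided into 3 shares of ₹92,000: Willa, Sione, and Paloma each take ₹92,000.

Zainab receives ₹138,000.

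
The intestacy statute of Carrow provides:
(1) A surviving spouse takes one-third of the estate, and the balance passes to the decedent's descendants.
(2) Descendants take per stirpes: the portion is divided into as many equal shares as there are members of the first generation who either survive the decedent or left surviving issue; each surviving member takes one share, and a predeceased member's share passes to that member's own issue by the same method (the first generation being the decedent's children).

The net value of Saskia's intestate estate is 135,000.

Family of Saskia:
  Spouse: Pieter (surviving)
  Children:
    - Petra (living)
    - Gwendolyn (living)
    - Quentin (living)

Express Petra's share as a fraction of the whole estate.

Pieter takes one-third of 135,000 = 45,000. The remaining 90,000 passes to the descendants.
The descendants' portion (90,000) is divided into 3 shares of 30,000: Petra, Gwendolyn, and Quentin each take 30,000.

Petra receives 2/9 of the estate.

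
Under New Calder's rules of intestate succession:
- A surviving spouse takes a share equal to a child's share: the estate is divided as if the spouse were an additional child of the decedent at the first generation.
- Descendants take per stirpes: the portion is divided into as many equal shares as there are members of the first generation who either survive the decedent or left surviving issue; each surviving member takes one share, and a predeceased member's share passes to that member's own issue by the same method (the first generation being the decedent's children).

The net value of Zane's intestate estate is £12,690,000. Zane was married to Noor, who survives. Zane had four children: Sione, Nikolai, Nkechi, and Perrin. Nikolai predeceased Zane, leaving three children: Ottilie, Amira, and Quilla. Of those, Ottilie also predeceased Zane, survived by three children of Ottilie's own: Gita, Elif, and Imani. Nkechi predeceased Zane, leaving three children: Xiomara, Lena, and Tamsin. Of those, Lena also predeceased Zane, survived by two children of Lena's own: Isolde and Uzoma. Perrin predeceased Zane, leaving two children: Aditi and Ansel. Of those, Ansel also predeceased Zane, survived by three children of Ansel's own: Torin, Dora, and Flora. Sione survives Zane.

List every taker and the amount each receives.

The spouse counts as an additional share at the children's level, so there are 5 primary shares of £2,538,000. Noor takes one such share (£2,538,000).
The children's combined portion (£10,152,000) is divided into 4 shares of £2,538,000: Sione takes £2,538,000; Nikolai's £2,538,000 share passes to Nikolai's issue; Nkechi's £2,538,000 share passes to Nkechi's issue; Perrin's £2,538,000 share passes to Perrin's issue.
Nikolai's share (£2,538,000) is divided into 3 shares of £846,000: Amira and Quilla each take £846,000; Ottilie's £846,000 share passes to Ottilie's issue.
Ottilie's share (£846,000) is divided into 3 shares of £282,000: Gita, Elif, and Imani each take £282,000.
Nkechi's share (£2,538,000) is divided into 3 shares of £846,000: Xiomara and Tamsin each take £846,000; Lena's £846,000 share passes to Lena's issue.
Lena's share (£846,000) is divided into 2 shares of £423,000: Isolde and Uzoma each take £423,000.
Perrin's share (£2,538,000) is divided into 2 shares of £1,269,000: Aditi takes £1,269,000; Ansel's £1,269,000 share passes to Ansel's issue.
Ansel's share (£1,269,000) is divided into 3 shares of £423,000: Torin, Dora, and Flora each take £423,000.

Noor: £2,538,000; Sione: £2,538,000; Gita: £282,000; Elif: £282,000; Imani: £282,000; Amira: £846,000; Quilla: £846,000; Xiomara: £846,000; Isolde: £423,000; Uzoma: £423,000; Tamsin: £846,000; Aditi: £1,269,000; Torin: £423,000; Dora: £423,000; Flora: £423,000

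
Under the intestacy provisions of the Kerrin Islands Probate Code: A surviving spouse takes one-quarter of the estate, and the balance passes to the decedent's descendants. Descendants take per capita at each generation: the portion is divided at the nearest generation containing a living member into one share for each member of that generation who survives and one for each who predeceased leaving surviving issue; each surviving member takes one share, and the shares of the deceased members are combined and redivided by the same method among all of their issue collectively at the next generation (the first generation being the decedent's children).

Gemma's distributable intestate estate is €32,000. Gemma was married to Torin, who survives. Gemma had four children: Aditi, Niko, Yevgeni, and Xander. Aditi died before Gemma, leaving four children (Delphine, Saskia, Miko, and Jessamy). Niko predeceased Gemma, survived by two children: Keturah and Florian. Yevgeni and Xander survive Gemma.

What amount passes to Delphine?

Torin takes one-quarter of €32,000 = €8,000. The remaining €24,000 passes to the descendants.
The descendants' portion (€24,000) is divided at the children's generation into 4 shares of €6,000. Yevgeni and Xander each take €6,000. The 2 shares of the deceased (Aditi and Niko) are combined into a pool of €12,000.
That pool (€12,000) is divided at the grandchildren's generation equally among Delphine, Saskia, Miko, Jessamy, Keturah, and Florian: €2,000 each.

Delphine receives €2,000.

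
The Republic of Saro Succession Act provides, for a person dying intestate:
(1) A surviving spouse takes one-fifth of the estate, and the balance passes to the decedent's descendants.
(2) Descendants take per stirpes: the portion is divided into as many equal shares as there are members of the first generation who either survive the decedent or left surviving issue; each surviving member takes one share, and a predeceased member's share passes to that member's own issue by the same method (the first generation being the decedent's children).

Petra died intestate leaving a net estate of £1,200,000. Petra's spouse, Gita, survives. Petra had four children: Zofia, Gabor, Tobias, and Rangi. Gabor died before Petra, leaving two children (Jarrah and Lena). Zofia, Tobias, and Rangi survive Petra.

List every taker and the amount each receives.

Gita takes one-fifth of £1,200,000 = £240,000. The remaining £960,000 passes to the descendants.
The descendants' portion (£960,000) is divided into 4 shares of £240,000: Zofia, Tobias, and Rangi each take £240,000; Gabor's £240,000 share passes to Gabor's issue.
Gabor's share (£240,000) is divided into 2 shares of £120,000: Jarrah and Lena each take £120,000.

Gita: £240,000; Zofia: £240,000; Jarrah: £120,000; Lena: £120,000; Tobias: £240,000; Rangi: £240,000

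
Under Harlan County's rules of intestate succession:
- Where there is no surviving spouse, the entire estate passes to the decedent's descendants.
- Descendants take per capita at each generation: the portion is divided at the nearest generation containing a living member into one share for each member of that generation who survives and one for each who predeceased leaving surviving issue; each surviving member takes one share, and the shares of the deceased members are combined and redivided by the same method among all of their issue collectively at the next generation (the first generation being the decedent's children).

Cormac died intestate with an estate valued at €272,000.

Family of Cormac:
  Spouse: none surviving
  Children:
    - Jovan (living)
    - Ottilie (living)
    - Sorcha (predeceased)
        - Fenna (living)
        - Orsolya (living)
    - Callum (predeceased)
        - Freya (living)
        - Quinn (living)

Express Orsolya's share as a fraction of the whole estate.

Orsolya receives 1/8 of the estate.

The entire €272,000 passes to the descendants.
That amount (€272,000) is divided at the children's generation into 4 shares of €68,000. Jovan and Ottilie each take €68,000. The 2 shares of the deceased (Sorcha and Callum) are combined into a pool of €136,000.
That pool (€136,000) is divided at the grandchildren's generation equally among Fenna, Orsolya, Freya, and Quinn: €34,000 each.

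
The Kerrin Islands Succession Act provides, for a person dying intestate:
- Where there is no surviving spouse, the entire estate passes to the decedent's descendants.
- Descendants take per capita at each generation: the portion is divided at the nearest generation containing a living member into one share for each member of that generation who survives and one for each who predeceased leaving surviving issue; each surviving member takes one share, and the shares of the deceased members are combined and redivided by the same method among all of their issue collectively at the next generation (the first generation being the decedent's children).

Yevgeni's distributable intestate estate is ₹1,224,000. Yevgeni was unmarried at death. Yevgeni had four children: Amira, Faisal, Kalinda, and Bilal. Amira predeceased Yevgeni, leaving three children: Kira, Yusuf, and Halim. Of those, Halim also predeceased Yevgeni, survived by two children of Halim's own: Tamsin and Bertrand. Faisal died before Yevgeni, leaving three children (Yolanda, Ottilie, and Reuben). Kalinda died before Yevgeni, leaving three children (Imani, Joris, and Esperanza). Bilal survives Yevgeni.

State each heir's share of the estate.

Kira: ₹102,000; Yusuf: ₹102,000; Tamsin: ₹51,000; Bertrand: ₹51,000; Yolanda: ₹102,000; Ottilie: ₹102,000; Reuben: ₹102,000; Imani: ₹102,000; Joris: ₹102,000; Esperanza: ₹102,000; Bilal: ₹306,000

The entire ₹1,224,000 passes to the descendants.
That amount (₹1,224,000) is divided at the children's generation into 4 shares of ₹306,000. Bilal takes ₹306,000. The 3 shares of the deceased (Amira, Faisal, and Kalinda) are combined into a pool of ₹918,000.
That pool (₹918,000) is divided at the grandchildren's generation into 9 shares of ₹102,000. Kira, Yusuf, Yolanda, Ottilie, Reuben, Imani, Joris, and Esperanza each take ₹102,000. The remaining share for the deceased Halim (₹102,000) is carried to the next generation.
That pool (₹102,000) is divided at the great-grandchildren's generation equally among Tamsin and Bertrand: ₹51,000 each.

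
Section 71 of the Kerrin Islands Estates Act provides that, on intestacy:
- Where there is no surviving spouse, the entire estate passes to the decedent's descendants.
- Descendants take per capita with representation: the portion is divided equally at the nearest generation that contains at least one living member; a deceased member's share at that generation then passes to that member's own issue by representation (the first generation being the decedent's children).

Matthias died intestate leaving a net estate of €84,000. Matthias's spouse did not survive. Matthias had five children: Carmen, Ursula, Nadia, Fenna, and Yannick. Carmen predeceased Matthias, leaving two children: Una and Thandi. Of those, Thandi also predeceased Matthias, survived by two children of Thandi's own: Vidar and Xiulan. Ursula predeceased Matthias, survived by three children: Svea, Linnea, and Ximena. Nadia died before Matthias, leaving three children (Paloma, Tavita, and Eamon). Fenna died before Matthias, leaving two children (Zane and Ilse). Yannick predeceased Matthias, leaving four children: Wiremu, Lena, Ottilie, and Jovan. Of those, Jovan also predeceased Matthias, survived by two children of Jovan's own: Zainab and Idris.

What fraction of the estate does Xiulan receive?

Xiulan receives 1/28 of the estate.

The entire €84,000 passes to the descendants.
No child survives, so the initial division is made at the grandchildren's generation.
That amount (€84,000) is divided into 14 shares of €6,000: Una, Svea, Linnea, Ximena, Paloma, Tavita, Eamon, Zane, Ilse, Wiremu, Lena, and Ottilie each take €6,000; Thandi's €6,000 share passes to Thandi's issue; Jovan's €6,000 share passes to Jovan's issue.
Thandi's share (€6,000) is divided into 2 shares of €3,000: Vidar and Xiulan each take €3,000.
Jovan's share (€6,000) is divided into 2 shares of €3,000: Zainab and Idris each take €3,000.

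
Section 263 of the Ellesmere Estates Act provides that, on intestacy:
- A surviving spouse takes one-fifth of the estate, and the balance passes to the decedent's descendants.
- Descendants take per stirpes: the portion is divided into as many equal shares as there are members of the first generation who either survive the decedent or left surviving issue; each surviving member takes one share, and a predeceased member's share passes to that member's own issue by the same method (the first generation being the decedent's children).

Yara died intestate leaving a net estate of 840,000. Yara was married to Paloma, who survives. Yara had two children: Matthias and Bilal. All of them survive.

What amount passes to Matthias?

Paloma takes one-fifth of 840,000 = 168,000. The remaining 672,000 passes to the descendants.
The descendants' portion (672,000) is divided into 2 shares of 336,000: Matthias and Bilal each take 336,000.

Matthias receives 336,000.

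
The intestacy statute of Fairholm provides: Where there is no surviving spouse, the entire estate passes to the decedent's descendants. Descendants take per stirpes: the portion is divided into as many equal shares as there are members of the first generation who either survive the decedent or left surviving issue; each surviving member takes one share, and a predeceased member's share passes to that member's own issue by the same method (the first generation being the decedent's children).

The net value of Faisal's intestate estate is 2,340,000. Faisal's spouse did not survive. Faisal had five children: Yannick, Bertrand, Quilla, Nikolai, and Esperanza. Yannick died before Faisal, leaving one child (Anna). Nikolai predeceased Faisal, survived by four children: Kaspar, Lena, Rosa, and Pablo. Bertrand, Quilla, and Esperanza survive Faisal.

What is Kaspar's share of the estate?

The entire 2,340,000 passes to the descendants.
That amount (2,340,000) is divided into 5 shares of 468,000: Bertrand, Quilla, and Esperanza each take 468,000; Yannick's 468,000 share passes to Yannick's issue; Nikolai's 468,000 share passes to Nikolai's issue.
Yannick's share (468,000) passes entirely to Anna.
Nikolai's share (468,000) is divided into 4 shares of 117,000: Kaspar, Lena, Rosa, and Pablo each take 117,000.

Kaspar receives 117,000.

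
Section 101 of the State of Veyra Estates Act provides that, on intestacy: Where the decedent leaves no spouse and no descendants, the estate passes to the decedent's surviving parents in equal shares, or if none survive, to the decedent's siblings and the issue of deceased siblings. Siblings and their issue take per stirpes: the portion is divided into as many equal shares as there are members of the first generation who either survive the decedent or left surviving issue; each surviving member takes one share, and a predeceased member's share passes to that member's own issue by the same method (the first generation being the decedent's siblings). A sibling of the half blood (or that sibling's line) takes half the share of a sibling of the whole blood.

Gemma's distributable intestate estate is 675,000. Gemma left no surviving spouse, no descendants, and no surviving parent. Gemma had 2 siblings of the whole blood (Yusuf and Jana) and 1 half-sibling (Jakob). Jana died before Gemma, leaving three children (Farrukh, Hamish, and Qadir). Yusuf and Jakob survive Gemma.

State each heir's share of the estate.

Yusuf: 270,000; Farrukh: 90,000; Hamish: 90,000; Qadir: 90,000; Jakob: 135,000

The entire 675,000 passes to the siblings and their issue.
Counting each half-blood sibling's line as half a unit, there are 5/2 units in 675,000, so one unit is 270,000. Whole-blood lines (Yusuf and Jana) take 270,000 each; half-blood lines (Jakob) take 135,000 each.
Jana's share (270,000) is divided into 3 shares of 90,000: Farrukh, Hamish, and Qadir each take 90,000.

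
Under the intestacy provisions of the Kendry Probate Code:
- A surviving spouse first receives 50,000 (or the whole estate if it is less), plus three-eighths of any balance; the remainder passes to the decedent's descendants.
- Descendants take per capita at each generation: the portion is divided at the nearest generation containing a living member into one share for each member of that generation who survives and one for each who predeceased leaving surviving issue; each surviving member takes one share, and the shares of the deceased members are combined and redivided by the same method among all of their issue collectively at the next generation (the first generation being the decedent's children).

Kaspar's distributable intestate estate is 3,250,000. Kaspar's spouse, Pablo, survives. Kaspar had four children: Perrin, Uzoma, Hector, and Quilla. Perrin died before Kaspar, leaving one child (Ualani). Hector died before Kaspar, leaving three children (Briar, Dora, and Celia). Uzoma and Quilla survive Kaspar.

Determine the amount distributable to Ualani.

Pablo first takes 50,000, leaving a balance of 3,200,000. Pablo then takes three-eighths of the balance (1,200,000), for a total of 1,250,000. The remaining 2,000,000 passes to the descendants.
The descendants' portion (2,000,000) is divided at the children's generation into 4 shares of 500,000. Uzoma and Quilla each take 500,000. The 2 shares of the deceased (Perrin and Hector) are combined into a pool of 1,000,000.
That pool (1,000,000) is divided at the grandchildren's generation equally among Ualani, Briar, Dora, and Celia: 250,000 each.

Ualani receives 250,000.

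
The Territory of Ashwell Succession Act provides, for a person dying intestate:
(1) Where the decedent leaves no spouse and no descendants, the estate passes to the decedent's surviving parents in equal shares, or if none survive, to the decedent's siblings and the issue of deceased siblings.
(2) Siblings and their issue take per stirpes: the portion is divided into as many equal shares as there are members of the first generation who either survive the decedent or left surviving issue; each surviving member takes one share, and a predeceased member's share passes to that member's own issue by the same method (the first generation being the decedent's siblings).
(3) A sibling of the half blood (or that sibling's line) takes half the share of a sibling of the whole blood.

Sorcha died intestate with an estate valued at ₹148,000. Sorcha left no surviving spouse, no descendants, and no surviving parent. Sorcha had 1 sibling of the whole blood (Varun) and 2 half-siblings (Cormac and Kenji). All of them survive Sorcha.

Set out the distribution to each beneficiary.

Cormac: ₹37,000; Kenji: ₹37,000; Varun: ₹74,000

The entire ₹148,000 passes to the siblings and their issue.
Counting each half-blood sibling's line as half a unit, there are 2 units in ₹148,000, so one unit is ₹74,000. Whole-blood lines (Varun) take ₹74,000 each; half-blood lines (Cormac and Kenji) take ₹37,000 each.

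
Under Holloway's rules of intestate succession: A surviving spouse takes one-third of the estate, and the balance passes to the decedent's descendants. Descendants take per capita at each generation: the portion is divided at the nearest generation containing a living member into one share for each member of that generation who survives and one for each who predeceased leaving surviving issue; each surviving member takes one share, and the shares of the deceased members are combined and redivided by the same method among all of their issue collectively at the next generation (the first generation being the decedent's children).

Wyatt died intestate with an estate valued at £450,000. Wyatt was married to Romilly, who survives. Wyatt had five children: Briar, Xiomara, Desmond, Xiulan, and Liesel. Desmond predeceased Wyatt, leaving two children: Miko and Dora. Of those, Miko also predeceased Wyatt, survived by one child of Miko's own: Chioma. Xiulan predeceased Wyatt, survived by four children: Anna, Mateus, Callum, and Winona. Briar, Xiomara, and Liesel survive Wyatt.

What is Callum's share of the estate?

Romilly takes one-third of £450,000 = £150,000. The remaining £300,000 passes to the descendants.
The descendants' portion (£300,000) is divided at the children's generation into 5 shares of £60,000. Briar, Xiomara, and Liesel each take £60,000. The 2 shares of the deceased (Desmond and Xiulan) are combined into a pool of £120,000.
That pool (£120,000) is divided at the grandchildren's generation into 6 shares of £20,000. Dora, Anna, Mateus, Callum, and Winona each take £20,000. The remaining share for the deceased Miko (£20,000) is carried to the next generation.
That pool (£20,000) passes entirely to Chioma, the sole taker at the great-grandchildren's generation.

Callum receives £20,000.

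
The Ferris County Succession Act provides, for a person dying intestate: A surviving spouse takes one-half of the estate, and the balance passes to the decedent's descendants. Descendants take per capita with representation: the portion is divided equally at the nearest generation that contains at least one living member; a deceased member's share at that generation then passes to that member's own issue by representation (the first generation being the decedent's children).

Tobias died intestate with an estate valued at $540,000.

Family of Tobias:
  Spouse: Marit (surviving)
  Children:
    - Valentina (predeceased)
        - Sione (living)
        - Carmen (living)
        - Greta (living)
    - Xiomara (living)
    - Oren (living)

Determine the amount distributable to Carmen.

Marit takes one-half of $540,000 = $270,000. The remaining $270,000 passes to the descendants.
The descendants' portion ($270,000) is divided into 3 shares of $90,000: Xiomara and Oren each take $90,000; Valentina's $90,000 share passes to Valentina's issue.
Valentina's share ($90,000) is divided into 3 shares of $30,000: Sione, Carmen, and Greta each take $30,000.

Carmen receives $30,000.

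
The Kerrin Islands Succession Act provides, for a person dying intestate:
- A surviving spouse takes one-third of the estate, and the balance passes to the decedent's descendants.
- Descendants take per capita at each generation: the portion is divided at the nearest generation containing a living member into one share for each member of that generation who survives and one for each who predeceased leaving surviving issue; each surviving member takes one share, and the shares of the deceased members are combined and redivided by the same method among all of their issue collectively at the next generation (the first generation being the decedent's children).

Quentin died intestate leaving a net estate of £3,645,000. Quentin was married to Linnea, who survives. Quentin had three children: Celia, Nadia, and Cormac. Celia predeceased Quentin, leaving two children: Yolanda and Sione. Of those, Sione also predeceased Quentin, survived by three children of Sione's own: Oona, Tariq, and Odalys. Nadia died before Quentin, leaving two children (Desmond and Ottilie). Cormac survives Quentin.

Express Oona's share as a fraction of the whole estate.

Oona receives 1/27 of the estate.

Linnea takes one-third of £3,645,000 = £1,215,000. The remaining £2,430,000 passes to the descendants.
The descendants' portion (£2,430,000) is divided at the children's generation into 3 shares of £810,000. Cormac takes £810,000. The 2 shares of the deceased (Celia and Nadia) are combined into a pool of £1,620,000.
That pool (£1,620,000) is divided at the grandchildren's generation into 4 shares of £405,000. Yolanda, Desmond, and Ottilie each take £405,000. The remaining share for the deceased Sione (£405,000) is carried to the next generation.
That pool (£405,000) is divided at the great-grandchildren's generation equally among Oona, Tariq, and Odalys: £135,000 each.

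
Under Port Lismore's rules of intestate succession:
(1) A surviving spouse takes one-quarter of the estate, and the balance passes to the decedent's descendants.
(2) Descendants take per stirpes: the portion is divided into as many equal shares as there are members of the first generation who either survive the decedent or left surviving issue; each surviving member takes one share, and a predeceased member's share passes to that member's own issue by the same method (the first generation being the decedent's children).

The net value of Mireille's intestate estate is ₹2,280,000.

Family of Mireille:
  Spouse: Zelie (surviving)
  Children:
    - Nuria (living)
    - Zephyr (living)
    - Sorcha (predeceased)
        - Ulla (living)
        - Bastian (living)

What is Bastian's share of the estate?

Bastian receives ₹285,000.

Zelie takes one-quarter of ₹2,280,000 = ₹570,000. The remaining ₹1,710,000 passes to the descendants.
The descendants' portion (₹1,710,000) is divided into 3 shares of ₹570,000: Nuria and Zephyr each take ₹570,000; Sorcha's ₹570,000 share passes to Sorcha's issue.
Sorcha's share (₹570,000) is divided into 2 shares of ₹285,000: Ulla and Bastian each take ₹285,000.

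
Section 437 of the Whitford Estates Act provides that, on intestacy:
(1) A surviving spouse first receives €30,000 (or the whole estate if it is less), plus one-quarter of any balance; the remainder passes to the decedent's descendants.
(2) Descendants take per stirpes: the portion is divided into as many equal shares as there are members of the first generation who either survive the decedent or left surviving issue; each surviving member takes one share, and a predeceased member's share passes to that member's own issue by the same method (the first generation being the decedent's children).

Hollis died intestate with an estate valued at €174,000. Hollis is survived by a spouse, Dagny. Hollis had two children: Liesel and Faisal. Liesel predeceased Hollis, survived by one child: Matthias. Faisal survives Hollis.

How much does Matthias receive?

Matthias receives €54,000.

Dagny first takes €30,000, leaving a balance of €144,000. Dagny then takes one-quarter of the balance (€36,000), for a total of €66,000. The remaining €108,000 passes to the descendants.
The descendants' portion (€108,000) is divided into 2 shares of €54,000: Faisal takes €54,000; Liesel's €54,000 share passes to Liesel's issue.
Liesel's share (€54,000) passes entirely to Matthias.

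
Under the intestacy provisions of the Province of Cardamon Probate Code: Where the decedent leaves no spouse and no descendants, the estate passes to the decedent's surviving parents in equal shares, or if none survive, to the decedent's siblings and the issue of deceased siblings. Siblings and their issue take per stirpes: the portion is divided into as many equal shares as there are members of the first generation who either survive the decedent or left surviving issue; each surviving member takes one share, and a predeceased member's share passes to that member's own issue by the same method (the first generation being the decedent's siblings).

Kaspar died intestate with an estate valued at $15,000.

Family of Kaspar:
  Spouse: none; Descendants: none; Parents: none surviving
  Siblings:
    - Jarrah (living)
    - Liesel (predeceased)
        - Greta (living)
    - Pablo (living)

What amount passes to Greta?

The entire $15,000 passes to the siblings and their issue.
That amount ($15,000) is divided into 3 shares of $5,000: Jarrah and Pablo each take $5,000; Liesel's $5,000 share passes to Liesel's issue.
Liesel's share ($5,000) passes entirely to Greta.

Greta receives $5,000.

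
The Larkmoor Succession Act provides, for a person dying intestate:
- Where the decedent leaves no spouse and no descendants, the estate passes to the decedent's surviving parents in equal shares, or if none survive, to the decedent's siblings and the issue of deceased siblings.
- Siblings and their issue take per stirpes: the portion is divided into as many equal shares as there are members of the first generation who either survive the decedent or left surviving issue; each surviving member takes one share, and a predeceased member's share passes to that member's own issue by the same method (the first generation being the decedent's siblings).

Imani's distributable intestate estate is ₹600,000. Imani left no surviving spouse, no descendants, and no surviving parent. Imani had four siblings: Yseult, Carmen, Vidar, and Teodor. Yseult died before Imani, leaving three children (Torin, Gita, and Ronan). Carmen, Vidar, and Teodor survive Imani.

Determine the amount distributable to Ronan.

The entire ₹600,000 passes to the siblings and their issue.
That amount (₹600,000) is divided into 4 shares of ₹150,000: Carmen, Vidar, and Teodor each take ₹150,000; Yseult's ₹150,000 share passes to Yseult's issue.
Yseult's share (₹150,000) is divided into 3 shares of ₹50,000: Torin, Gita, and Ronan each take ₹50,000.

Ronan receives ₹50,000.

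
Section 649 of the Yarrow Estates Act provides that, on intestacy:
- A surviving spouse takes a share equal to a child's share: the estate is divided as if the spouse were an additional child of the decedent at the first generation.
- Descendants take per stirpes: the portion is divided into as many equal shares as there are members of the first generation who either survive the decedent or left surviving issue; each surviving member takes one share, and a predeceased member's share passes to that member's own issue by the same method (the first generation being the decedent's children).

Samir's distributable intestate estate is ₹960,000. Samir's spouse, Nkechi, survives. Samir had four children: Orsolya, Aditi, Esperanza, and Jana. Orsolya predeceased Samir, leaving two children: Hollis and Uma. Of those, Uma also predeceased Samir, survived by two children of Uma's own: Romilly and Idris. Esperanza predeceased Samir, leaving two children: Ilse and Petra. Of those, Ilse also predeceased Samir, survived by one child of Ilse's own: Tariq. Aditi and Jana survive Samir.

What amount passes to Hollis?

The spouse counts as an additional share at the children's level, so there are 5 primary shares of ₹192,000. Nkechi takes one such share (₹192,000).
The children's combined portion (₹768,000) is divided into 4 shares of ₹192,000: Aditi and Jana each take ₹192,000; Orsolya's ₹192,000 share passes to Orsolya's issue; Esperanza's ₹192,000 share passes to Esperanza's issue.
Orsolya's share (₹192,000) is divided into 2 shares of ₹96,000: Hollis takes ₹96,000; Uma's ₹96,000 share passes to Uma's issue.
Uma's share (₹96,000) is divided into 2 shares of ₹48,000: Romilly and Idris each take ₹48,000.
Esperanza's share (₹192,000) is divided into 2 shares of ₹96,000: Petra takes ₹96,000; Ilse's ₹96,000 share passes to Ilse's issue.
Ilse's share (₹96,000) passes entirely to Tariq.

Hollis receives ₹96,000.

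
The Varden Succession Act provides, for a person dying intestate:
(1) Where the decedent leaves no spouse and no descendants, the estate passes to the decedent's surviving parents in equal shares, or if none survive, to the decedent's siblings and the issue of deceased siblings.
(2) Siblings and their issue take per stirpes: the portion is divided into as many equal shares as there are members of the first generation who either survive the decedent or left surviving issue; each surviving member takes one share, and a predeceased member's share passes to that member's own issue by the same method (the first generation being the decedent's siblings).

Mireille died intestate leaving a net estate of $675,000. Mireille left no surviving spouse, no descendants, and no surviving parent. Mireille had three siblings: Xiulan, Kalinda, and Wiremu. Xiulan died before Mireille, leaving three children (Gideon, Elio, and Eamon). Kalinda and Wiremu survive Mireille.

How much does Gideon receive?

The entire $675,000 passes to the siblings and their issue.
That amount ($675,000) is divided into 3 shares of $225,000: Kalinda and Wiremu each take $225,000; Xiulan's $225,000 share passes to Xiulan's issue.
Xiulan's share ($225,000) is divided into 3 shares of $75,000: Gideon, Elio, and Eamon each take $75,000.

Gideon receives $75,000.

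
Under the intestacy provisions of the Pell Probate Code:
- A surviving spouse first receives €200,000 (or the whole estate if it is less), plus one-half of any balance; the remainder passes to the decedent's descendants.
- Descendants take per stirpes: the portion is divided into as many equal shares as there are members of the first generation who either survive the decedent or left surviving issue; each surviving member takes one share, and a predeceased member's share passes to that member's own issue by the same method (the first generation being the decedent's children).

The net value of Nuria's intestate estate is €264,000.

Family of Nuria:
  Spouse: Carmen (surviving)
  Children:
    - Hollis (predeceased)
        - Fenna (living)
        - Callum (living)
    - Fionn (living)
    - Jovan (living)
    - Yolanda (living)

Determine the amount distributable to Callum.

Carmen first takes €200,000, leaving a balance of €64,000. Carmen then takes one-half of the balance (€32,000), for a total of €232,000. The remaining €32,000 passes to the descendants.
The descendants' portion (€32,000) is divided into 4 shares of €8,000: Fionn, Jovan, and Yolanda each take €8,000; Hollis's €8,000 share passes to Hollis's issue.
Hollis's share (€8,000) is divided into 2 shares of €4,000: Fenna and Callum each take €4,000.

Callum receives €4,000.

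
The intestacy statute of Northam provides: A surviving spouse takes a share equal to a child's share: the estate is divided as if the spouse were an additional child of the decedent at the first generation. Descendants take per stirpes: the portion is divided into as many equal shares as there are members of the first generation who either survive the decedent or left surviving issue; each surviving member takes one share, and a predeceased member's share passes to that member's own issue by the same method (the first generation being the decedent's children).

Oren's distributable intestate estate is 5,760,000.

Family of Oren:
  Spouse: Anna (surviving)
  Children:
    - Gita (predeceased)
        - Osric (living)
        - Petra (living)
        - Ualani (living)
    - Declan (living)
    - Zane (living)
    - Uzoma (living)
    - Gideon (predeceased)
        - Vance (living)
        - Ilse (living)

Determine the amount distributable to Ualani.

The spouse counts as an additional share at the children's level, so there are 6 primary shares of 960,000. Anna takes one such share (960,000).
The children's combined portion (4,800,000) is divided into 5 shares of 960,000: Declan, Zane, and Uzoma each take 960,000; Gita's 960,000 share passes to Gita's issue; Gideon's 960,000 share passes to Gideon's issue.
Gita's share (960,000) is divided into 3 shares of 320,000: Osric, Petra, and Ualani each take 320,000.
Gideon's share (960,000) is divided into 2 shares of 480,000: Vance and Ilse each take 480,000.

Ualani receives 320,000.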